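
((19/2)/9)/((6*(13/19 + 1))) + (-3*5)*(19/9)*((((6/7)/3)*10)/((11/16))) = -34993003/266112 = -131.50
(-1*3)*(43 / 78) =-43 / 26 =-1.65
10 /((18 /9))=5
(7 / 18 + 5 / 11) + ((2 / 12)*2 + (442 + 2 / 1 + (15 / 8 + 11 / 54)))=1062679 / 2376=447.26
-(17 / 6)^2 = -289 / 36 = -8.03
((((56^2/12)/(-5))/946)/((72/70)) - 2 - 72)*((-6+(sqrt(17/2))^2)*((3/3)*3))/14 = -1182175/29799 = -39.67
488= 488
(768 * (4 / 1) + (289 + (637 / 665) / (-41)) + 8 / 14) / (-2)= -45826304 / 27265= -1680.77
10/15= 2/3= 0.67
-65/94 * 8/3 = -260/141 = -1.84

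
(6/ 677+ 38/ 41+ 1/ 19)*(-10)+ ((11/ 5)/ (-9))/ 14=-9.90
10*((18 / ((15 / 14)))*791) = 132888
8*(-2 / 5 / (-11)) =0.29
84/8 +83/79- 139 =-20137/158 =-127.45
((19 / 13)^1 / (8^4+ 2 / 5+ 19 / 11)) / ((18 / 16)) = 440 / 1387971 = 0.00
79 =79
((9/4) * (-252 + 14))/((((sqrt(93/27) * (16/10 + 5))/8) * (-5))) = 69.95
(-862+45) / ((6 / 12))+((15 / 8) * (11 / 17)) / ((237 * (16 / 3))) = -280890971 / 171904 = -1634.00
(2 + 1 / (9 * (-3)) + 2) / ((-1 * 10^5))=-0.00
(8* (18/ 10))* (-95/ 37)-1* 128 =-6104/ 37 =-164.97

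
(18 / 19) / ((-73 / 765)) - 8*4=-58154 / 1387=-41.93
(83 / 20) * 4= 83 / 5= 16.60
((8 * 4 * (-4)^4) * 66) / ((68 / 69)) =9326592 / 17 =548623.06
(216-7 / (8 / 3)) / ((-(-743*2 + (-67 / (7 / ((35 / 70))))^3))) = 195167 / 1459449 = 0.13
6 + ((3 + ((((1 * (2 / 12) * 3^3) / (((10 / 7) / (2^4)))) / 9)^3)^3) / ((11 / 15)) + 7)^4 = 1014324127037577556682425775383952905111407319364284726 / 340887345373630523681640625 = 2975540573164500354493959000.00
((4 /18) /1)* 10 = 20 /9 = 2.22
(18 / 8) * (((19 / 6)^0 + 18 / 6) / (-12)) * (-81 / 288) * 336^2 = 23814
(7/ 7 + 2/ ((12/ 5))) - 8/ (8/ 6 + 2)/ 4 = 37/ 30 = 1.23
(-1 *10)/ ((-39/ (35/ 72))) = 175/ 1404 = 0.12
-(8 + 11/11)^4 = -6561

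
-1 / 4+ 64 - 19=179 / 4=44.75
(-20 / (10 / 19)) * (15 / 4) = -285 / 2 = -142.50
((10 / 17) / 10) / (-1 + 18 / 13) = 13 / 85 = 0.15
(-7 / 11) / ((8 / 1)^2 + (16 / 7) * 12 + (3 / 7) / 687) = -11221 / 1612171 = -0.01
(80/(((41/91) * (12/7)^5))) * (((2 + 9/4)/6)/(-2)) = -4.25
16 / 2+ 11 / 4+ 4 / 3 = 145 / 12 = 12.08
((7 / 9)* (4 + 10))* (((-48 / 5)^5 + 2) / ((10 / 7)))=-87395617274 / 140625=-621479.95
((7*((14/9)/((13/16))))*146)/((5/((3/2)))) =114464/195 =586.99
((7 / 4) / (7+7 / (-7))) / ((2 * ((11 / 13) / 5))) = 455 / 528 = 0.86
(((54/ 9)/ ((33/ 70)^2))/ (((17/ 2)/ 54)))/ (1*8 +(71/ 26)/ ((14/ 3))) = 5136768/ 257125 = 19.98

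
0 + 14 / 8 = 7 / 4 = 1.75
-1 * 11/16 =-11/16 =-0.69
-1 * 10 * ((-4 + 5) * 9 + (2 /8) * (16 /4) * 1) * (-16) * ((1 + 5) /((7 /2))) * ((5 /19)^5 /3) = 20000000 /17332693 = 1.15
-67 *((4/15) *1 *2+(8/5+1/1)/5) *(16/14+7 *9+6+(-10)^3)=34452137/525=65623.12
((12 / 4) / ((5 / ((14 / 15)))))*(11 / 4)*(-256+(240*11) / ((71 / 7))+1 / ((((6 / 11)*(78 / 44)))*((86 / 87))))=19538827 / 2381340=8.20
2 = 2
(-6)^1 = -6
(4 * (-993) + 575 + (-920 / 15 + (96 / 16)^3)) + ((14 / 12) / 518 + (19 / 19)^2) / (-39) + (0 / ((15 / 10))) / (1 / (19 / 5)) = -56144689 / 17316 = -3242.36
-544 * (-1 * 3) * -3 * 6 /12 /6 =-408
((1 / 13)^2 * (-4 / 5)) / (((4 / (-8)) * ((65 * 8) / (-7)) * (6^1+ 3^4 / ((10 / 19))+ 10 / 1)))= -14 / 18663515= -0.00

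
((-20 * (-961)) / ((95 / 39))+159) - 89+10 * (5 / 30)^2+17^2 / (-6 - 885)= 269518795 / 33858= 7960.27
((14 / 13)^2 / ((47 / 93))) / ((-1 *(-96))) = 0.02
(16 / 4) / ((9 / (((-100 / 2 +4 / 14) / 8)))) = -58 / 21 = -2.76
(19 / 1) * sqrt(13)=19 * sqrt(13)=68.51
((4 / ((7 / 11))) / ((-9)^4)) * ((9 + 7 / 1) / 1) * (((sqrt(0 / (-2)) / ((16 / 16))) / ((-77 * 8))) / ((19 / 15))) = 0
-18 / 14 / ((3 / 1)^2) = -1 / 7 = -0.14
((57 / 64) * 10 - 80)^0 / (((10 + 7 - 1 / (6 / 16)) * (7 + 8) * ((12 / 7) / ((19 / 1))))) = 133 / 2580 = 0.05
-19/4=-4.75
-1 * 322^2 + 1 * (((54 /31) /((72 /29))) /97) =-1247111065 /12028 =-103683.99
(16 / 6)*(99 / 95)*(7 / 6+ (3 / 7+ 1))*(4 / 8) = 2398 / 665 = 3.61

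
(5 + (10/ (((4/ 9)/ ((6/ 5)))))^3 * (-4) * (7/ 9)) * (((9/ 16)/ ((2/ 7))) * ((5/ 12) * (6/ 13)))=-19287765/ 832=-23182.41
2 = 2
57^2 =3249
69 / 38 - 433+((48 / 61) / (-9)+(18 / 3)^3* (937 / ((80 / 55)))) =482305895 / 3477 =138713.23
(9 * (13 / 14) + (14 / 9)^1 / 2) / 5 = 1151 / 630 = 1.83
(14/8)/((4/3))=21/16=1.31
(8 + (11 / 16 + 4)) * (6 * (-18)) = -5481 / 4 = -1370.25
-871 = -871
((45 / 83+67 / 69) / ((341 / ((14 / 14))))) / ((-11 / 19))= -164654 / 21481977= -0.01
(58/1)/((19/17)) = 986/19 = 51.89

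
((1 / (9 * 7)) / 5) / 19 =1 / 5985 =0.00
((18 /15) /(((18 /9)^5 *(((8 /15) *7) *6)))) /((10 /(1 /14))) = 3 /250880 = 0.00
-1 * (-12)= 12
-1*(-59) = 59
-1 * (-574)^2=-329476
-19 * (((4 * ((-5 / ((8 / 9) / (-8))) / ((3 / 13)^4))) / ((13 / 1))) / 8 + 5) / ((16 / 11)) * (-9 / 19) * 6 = 365475 / 16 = 22842.19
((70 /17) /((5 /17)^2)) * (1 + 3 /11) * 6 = 19992 /55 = 363.49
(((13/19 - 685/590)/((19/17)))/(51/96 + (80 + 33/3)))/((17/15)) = -256560/62384771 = -0.00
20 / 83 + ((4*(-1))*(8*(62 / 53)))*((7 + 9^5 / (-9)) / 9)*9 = 1079261348 / 4399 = 245342.43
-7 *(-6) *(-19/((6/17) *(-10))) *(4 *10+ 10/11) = 101745/11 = 9249.55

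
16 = 16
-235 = -235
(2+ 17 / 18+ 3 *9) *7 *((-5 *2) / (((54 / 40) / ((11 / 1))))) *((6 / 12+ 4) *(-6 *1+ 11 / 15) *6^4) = 524597920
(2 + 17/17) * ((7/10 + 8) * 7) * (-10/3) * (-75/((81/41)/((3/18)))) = 208075/54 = 3853.24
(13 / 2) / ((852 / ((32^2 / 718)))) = 832 / 76467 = 0.01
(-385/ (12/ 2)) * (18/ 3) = -385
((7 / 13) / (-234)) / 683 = -0.00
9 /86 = 0.10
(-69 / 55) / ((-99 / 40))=184 / 363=0.51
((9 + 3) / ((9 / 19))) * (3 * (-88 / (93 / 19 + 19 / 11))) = -174724 / 173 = -1009.97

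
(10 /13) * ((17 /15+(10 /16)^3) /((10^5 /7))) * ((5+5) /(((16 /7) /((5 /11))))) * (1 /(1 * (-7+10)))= 518371 /10543104000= 0.00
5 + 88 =93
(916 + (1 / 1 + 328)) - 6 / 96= 19919 / 16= 1244.94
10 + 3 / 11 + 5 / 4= 507 / 44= 11.52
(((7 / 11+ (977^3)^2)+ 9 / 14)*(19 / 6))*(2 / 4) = 848243322272735102319 / 616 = 1377018380312881659.61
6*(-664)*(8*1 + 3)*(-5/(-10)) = -21912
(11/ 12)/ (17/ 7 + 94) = 77/ 8100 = 0.01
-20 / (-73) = 20 / 73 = 0.27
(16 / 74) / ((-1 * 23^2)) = -8 / 19573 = -0.00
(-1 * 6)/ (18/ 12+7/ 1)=-12/ 17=-0.71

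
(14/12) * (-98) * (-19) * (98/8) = 26611.08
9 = 9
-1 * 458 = -458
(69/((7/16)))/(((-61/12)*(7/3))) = -39744/2989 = -13.30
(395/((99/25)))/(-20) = -1975/396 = -4.99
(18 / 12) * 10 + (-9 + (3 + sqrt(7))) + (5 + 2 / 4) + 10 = 27.15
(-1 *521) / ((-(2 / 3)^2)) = 4689 / 4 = 1172.25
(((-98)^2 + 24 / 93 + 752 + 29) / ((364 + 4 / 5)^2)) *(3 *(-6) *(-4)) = 8048575 / 1432448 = 5.62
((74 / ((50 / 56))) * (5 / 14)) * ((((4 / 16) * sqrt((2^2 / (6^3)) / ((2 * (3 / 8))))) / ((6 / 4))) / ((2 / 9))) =37 * sqrt(2) / 15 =3.49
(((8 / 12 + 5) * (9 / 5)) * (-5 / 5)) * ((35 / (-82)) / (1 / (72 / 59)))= 12852 / 2419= 5.31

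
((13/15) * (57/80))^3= 0.24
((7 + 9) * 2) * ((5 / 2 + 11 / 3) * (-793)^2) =372278608 / 3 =124092869.33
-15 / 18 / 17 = -5 / 102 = -0.05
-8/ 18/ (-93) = 4/ 837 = 0.00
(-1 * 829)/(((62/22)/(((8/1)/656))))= -9119/2542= -3.59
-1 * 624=-624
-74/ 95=-0.78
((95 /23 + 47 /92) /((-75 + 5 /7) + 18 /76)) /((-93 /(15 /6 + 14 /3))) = 2442013 /505582596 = 0.00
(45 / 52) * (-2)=-45 / 26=-1.73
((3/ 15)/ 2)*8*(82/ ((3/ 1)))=328/ 15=21.87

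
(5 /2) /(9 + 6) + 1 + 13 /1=85 /6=14.17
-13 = -13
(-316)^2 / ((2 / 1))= 49928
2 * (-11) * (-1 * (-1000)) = -22000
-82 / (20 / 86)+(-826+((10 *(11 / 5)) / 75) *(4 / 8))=-88384 / 75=-1178.45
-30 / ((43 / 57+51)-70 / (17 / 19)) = 2907 / 2566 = 1.13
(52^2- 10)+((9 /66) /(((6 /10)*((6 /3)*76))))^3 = 100738712887421 /37393731584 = 2694.00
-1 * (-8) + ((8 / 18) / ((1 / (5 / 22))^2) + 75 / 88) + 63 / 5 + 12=33.48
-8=-8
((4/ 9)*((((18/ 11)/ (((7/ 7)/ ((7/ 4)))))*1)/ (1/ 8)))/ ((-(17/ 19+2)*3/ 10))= -4256/ 363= -11.72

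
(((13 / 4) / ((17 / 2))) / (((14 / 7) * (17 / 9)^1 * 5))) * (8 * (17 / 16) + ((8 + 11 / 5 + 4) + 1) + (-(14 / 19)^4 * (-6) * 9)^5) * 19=44949560049529164846889369855234209 / 114352656097166125451365986200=393078.41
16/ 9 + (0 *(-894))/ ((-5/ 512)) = 16/ 9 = 1.78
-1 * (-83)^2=-6889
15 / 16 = 0.94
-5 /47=-0.11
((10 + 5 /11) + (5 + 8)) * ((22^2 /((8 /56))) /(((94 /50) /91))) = 180780600 /47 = 3846395.74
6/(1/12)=72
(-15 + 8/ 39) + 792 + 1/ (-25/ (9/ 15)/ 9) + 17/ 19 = 72051493/ 92625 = 777.88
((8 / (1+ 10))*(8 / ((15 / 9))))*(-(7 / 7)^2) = -192 / 55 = -3.49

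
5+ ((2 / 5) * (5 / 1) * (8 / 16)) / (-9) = 44 / 9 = 4.89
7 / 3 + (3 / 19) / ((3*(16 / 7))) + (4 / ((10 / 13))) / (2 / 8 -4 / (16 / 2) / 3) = 64.76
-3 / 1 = -3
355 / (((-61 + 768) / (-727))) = -258085 / 707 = -365.04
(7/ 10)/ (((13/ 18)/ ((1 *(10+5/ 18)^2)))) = 47915/ 468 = 102.38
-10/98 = -5/49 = -0.10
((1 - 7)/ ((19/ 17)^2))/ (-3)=578/ 361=1.60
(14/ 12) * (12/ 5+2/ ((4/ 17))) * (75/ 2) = 476.88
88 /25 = 3.52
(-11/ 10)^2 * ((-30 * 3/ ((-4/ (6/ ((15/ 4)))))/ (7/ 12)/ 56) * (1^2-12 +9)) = -3267/ 1225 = -2.67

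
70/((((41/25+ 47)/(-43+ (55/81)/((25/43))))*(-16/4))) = 15.05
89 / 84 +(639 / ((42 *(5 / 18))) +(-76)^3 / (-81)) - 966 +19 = 51350783 / 11340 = 4528.29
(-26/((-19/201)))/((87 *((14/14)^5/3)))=5226/551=9.48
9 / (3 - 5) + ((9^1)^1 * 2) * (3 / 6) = 9 / 2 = 4.50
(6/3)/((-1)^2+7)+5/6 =13/12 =1.08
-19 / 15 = -1.27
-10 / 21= -0.48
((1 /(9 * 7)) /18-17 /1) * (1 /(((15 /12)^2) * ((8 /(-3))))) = 4.08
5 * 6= 30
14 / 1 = 14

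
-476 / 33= -14.42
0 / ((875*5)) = 0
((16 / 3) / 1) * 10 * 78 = 4160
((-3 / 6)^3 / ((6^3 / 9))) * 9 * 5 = -0.23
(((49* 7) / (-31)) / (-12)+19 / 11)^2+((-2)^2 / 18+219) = 226.24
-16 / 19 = -0.84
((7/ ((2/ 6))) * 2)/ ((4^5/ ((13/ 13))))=21/ 512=0.04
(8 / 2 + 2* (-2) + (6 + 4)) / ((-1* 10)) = -1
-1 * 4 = -4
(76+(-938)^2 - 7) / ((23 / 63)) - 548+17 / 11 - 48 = 609629312 / 253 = 2409602.02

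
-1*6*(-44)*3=792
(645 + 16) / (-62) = -661 / 62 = -10.66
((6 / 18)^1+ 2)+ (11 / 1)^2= 370 / 3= 123.33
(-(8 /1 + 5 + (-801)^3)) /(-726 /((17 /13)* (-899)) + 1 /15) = 117814137837060 /156853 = 751111791.53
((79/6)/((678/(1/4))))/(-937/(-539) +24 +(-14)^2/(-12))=42581/82488192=0.00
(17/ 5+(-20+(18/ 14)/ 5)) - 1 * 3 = -677/ 35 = -19.34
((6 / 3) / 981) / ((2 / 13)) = 13 / 981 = 0.01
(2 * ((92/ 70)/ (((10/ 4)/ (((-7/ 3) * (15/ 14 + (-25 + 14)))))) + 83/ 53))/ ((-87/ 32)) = -24477248/ 2420775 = -10.11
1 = 1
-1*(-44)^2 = -1936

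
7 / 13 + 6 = 85 / 13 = 6.54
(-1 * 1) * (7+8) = -15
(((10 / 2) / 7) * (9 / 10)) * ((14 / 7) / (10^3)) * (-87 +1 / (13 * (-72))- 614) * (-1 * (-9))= -5905233 / 728000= -8.11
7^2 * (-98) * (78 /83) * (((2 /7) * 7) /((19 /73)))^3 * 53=-61780468215648 /569297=-108520628.45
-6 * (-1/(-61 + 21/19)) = -57/569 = -0.10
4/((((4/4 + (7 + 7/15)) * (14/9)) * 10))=27/889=0.03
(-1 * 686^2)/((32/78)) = -1147077.75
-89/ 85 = -1.05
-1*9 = -9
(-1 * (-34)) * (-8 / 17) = -16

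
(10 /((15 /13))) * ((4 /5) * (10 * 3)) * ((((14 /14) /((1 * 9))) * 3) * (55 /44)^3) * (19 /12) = 30875 /144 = 214.41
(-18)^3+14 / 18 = -52481 / 9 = -5831.22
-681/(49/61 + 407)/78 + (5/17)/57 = -3394621/208908648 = -0.02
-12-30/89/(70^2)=-523323/43610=-12.00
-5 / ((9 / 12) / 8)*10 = -1600 / 3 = -533.33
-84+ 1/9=-755/9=-83.89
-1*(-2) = 2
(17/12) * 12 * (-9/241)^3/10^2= -12393/1399752100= -0.00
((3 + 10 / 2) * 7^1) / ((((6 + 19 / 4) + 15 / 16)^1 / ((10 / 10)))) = 896 / 187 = 4.79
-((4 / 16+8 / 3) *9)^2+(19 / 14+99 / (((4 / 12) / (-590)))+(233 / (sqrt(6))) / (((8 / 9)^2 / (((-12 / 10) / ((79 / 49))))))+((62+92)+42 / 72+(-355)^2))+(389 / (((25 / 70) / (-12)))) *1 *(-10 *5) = 202870711 / 336 - 924777 *sqrt(6) / 25280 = 603692.27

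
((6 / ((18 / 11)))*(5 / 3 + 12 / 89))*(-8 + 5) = -5291 / 267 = -19.82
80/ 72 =10/ 9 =1.11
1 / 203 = 0.00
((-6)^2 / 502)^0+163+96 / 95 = 15676 / 95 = 165.01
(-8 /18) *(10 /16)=-5 /18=-0.28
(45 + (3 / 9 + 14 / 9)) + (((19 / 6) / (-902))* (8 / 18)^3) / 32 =92496473 / 1972674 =46.89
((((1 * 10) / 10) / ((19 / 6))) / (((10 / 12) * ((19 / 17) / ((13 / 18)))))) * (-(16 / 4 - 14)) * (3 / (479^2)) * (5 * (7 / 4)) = 23205 / 82828201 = 0.00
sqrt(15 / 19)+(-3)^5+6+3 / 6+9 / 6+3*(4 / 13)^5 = -87250783 / 371293+sqrt(285) / 19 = -234.10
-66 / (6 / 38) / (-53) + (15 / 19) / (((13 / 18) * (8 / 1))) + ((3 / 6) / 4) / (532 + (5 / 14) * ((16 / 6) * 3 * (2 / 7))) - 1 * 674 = -1820938213093 / 2734238624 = -665.98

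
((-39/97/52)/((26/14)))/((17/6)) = -63/42874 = -0.00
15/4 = 3.75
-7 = -7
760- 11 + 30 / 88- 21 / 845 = 27859571 / 37180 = 749.32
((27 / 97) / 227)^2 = 729 / 484836361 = 0.00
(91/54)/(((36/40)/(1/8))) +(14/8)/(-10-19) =9793/56376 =0.17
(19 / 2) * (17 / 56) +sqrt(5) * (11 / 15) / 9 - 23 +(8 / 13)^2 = -19.56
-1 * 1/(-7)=0.14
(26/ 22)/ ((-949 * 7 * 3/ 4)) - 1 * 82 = -1382770/ 16863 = -82.00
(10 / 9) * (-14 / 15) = -28 / 27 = -1.04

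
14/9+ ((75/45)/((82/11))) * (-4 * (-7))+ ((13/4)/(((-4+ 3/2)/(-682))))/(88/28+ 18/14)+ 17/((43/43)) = 415154/1845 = 225.02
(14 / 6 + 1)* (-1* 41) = -136.67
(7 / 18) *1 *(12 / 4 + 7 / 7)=14 / 9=1.56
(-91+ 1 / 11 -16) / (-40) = 147 / 55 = 2.67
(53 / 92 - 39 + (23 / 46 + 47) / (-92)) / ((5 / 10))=-7165 / 92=-77.88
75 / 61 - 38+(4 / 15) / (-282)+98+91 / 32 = 264521261 / 4128480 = 64.07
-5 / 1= -5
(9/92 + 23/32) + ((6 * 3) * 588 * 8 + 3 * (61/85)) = 5297266093/62560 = 84674.97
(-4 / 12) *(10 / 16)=-5 / 24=-0.21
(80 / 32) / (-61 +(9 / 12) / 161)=-1610 / 39281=-0.04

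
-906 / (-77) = 906 / 77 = 11.77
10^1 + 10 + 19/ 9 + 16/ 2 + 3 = 298/ 9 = 33.11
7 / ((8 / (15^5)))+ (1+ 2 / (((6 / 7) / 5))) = 15947179 / 24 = 664465.79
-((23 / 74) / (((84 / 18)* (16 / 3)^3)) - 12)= 50919609 / 4243456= 12.00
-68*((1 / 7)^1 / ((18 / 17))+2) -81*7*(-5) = 169459 / 63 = 2689.83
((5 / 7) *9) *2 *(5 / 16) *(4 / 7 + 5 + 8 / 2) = 15075 / 392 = 38.46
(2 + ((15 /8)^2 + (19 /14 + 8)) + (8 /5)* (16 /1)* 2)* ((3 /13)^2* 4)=1332027 /94640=14.07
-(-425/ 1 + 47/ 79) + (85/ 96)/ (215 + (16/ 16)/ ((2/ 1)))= 693633979/ 1634352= 424.41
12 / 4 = 3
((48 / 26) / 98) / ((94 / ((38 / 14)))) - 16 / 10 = -1676014 / 1047865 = -1.60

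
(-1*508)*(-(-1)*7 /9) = -3556 /9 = -395.11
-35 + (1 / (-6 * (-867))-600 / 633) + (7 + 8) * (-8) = -171171599 / 1097622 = -155.95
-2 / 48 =-1 / 24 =-0.04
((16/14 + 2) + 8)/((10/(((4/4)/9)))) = 0.12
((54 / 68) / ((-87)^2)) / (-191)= -3 / 5461454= -0.00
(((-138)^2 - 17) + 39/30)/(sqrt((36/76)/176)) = 380566 * sqrt(209)/15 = 366785.26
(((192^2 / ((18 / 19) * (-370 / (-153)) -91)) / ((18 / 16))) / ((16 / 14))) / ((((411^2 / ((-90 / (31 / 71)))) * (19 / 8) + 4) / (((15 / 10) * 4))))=105205596160 / 105368742771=1.00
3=3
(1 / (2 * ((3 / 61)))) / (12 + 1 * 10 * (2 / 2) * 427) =61 / 25692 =0.00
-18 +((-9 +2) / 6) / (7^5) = -259309 / 14406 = -18.00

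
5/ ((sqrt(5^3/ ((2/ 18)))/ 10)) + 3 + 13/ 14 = 2 * sqrt(5)/ 3 + 55/ 14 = 5.42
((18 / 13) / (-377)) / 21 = -6 / 34307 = -0.00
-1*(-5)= 5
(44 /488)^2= 121 /14884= 0.01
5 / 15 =1 / 3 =0.33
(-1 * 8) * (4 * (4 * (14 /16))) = -112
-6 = -6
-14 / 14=-1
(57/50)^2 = 3249/2500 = 1.30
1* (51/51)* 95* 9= 855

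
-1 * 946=-946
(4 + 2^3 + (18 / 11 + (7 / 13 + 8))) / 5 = 3171 / 715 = 4.43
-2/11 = -0.18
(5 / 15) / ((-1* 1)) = -1 / 3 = -0.33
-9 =-9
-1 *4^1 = -4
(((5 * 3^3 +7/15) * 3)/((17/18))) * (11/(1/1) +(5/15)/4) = 405384/85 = 4769.22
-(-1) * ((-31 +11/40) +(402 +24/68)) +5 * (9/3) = 262907/680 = 386.63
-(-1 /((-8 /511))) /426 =-0.15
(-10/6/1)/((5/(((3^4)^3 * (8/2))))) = -708588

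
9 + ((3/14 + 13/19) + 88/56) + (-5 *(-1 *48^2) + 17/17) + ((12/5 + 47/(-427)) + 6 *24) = 947497787/81130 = 11678.76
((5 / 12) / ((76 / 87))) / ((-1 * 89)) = -145 / 27056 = -0.01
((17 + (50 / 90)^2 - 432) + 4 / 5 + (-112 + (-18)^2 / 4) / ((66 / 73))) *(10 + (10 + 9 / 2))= -195670573 / 17820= -10980.39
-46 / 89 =-0.52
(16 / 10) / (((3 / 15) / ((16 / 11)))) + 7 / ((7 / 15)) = 293 / 11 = 26.64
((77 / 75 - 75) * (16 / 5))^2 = 7879757824 / 140625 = 56033.83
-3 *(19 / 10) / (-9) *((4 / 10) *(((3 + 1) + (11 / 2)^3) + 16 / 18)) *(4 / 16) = 234289 / 21600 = 10.85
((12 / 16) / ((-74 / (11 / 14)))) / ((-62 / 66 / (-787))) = -857043 / 128464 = -6.67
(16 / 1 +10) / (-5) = -26 / 5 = -5.20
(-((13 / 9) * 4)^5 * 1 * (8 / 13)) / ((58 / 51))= -1988759552 / 570807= -3484.12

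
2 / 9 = 0.22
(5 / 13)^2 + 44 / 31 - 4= -12745 / 5239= -2.43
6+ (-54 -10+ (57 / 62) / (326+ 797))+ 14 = -3063487 / 69626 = -44.00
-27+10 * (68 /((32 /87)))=7287 /4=1821.75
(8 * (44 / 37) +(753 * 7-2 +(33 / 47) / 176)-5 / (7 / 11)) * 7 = 1026555977 / 27824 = 36894.62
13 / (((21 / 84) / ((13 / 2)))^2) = 8788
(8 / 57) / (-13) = -0.01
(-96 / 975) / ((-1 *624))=2 / 12675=0.00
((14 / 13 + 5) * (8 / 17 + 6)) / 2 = 4345 / 221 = 19.66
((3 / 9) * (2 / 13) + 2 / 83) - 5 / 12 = -1473 / 4316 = -0.34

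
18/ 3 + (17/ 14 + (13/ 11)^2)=14587/ 1694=8.61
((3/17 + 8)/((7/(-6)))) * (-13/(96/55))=99385/1904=52.20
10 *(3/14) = 15/7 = 2.14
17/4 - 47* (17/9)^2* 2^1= -107287/324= -331.13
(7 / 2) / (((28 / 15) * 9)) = 5 / 24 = 0.21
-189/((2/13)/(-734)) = 901719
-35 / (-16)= 35 / 16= 2.19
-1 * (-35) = 35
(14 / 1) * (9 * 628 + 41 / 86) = 3402791 / 43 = 79134.67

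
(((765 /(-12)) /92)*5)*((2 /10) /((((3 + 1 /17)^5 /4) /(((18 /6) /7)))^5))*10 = -1787884638030843767054952272479235025 /23993392431552255524550165332958815310560886784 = -0.00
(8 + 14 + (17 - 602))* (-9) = 5067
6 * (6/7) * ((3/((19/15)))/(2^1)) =810/133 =6.09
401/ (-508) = -401/ 508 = -0.79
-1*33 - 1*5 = -38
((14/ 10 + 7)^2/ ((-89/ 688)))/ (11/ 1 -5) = -202272/ 2225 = -90.91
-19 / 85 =-0.22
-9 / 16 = -0.56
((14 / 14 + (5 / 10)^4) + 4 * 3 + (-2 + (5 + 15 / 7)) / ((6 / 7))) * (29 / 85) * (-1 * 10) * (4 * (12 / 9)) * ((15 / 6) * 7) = -309575 / 51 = -6070.10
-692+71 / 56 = -38681 / 56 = -690.73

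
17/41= 0.41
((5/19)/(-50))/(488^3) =-1/22080711680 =-0.00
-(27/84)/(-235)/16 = 9/105280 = 0.00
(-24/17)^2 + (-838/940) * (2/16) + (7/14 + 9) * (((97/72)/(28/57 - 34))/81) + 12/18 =256568438443/100868444640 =2.54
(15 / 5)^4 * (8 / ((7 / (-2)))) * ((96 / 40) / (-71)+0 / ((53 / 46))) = 15552 / 2485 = 6.26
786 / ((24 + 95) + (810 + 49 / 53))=20829 / 24643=0.85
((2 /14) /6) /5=0.00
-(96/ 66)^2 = -256/ 121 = -2.12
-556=-556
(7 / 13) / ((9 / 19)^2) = 2527 / 1053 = 2.40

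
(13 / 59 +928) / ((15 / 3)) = 10953 / 59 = 185.64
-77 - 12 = -89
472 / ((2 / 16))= 3776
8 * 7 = 56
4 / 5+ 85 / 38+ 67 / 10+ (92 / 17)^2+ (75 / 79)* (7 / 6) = 34817323 / 867578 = 40.13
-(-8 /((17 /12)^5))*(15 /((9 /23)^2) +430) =1050992640 /1419857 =740.21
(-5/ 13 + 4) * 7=329/ 13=25.31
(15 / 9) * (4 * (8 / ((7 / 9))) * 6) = 2880 / 7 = 411.43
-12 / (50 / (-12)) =72 / 25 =2.88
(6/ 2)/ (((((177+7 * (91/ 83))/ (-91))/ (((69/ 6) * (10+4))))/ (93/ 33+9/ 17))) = -1141854987/ 1433168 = -796.73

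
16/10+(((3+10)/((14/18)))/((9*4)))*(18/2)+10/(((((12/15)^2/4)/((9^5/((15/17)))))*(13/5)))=2927856767/1820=1608712.51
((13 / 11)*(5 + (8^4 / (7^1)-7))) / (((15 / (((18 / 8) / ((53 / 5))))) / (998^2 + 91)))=9714306.04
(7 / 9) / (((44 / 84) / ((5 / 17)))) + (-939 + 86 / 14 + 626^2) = 390943.58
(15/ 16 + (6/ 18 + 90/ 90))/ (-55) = -109/ 2640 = -0.04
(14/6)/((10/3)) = 7/10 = 0.70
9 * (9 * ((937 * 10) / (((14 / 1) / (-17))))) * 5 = -32256225 / 7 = -4608032.14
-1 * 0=0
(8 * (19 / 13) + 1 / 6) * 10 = 4625 / 39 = 118.59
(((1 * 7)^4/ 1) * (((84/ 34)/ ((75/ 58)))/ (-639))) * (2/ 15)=-3899224/ 4073625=-0.96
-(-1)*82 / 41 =2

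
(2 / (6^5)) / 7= 1 / 27216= 0.00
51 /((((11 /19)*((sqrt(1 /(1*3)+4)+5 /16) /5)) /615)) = -715122000 /35783+762796800*sqrt(39) /35783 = 113141.51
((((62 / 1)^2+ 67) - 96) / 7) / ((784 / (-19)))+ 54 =31981 / 784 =40.79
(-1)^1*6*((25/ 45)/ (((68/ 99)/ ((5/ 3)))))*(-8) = 1100/ 17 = 64.71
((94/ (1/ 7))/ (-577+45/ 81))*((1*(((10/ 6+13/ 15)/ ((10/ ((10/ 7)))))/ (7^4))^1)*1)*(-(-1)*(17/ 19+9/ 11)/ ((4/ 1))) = -25239/ 342550670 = -0.00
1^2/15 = 0.07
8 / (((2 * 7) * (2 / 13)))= 26 / 7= 3.71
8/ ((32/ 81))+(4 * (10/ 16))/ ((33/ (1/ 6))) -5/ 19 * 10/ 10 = 20.00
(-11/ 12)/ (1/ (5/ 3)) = -55/ 36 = -1.53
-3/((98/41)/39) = -4797/98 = -48.95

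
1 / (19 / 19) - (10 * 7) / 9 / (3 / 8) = -19.74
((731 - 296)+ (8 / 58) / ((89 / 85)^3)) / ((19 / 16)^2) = 2277283951360 / 7380320461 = 308.56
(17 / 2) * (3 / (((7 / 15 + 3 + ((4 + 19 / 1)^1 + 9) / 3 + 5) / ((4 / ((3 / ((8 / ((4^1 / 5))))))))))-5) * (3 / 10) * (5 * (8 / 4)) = -42585 / 574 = -74.19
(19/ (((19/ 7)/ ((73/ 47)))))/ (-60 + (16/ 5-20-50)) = -2555/ 29798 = -0.09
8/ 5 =1.60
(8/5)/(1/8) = 64/5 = 12.80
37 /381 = 0.10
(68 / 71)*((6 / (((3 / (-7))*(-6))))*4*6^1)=3808 / 71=53.63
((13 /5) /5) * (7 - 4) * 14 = 546 /25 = 21.84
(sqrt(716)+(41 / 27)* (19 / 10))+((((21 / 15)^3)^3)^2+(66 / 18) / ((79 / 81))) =460.28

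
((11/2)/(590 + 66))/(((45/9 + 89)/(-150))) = -0.01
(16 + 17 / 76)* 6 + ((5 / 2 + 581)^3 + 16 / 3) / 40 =90593272343 / 18240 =4966736.42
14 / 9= 1.56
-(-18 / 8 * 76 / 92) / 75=57 / 2300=0.02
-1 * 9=-9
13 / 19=0.68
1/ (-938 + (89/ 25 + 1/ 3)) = -75/ 70058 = -0.00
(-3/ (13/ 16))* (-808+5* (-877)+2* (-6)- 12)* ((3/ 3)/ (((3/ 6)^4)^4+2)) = 5470420992/ 567983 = 9631.31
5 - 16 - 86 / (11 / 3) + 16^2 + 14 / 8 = 9825 / 44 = 223.30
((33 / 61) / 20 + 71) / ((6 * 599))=86653 / 4384680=0.02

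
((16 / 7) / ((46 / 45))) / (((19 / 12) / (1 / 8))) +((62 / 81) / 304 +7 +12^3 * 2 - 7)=6850948703 / 1982232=3456.18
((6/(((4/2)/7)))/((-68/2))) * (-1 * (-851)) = -17871/34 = -525.62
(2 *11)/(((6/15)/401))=22055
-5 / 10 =-1 / 2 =-0.50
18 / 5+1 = 23 / 5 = 4.60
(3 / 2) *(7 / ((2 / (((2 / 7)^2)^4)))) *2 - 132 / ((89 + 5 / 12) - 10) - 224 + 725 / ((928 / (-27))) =-246.76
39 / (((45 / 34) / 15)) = 442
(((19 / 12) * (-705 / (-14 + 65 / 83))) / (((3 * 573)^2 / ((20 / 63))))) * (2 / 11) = 3705950 / 2246423406381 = 0.00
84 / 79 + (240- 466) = -17770 / 79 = -224.94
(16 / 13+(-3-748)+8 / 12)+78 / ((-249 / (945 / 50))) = -12220048 / 16185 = -755.02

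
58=58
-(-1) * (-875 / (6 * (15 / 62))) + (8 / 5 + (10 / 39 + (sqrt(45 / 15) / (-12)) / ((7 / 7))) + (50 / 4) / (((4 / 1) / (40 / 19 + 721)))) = 1658.64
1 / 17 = 0.06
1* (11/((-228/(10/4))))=-55/456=-0.12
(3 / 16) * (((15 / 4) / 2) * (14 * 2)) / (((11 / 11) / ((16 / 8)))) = 315 / 16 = 19.69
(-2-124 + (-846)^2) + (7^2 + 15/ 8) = 5725127/ 8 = 715640.88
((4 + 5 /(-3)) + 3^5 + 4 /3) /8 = 185 /6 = 30.83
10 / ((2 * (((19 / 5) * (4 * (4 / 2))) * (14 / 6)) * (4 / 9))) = 675 / 4256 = 0.16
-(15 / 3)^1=-5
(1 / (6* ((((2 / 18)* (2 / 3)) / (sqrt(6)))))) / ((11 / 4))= 9* sqrt(6) / 11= 2.00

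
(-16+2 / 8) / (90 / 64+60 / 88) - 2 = -334 / 35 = -9.54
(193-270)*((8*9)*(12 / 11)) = -6048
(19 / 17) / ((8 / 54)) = 513 / 68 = 7.54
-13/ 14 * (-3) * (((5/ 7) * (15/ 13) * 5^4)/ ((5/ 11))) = 309375/ 98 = 3156.89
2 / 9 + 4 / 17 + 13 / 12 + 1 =1555 / 612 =2.54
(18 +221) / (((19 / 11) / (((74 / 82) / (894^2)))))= 0.00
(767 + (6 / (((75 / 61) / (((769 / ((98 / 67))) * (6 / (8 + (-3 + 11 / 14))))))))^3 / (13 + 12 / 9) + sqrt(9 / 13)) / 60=sqrt(13) / 260 + 1986886962397948139803 / 90720177187500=21901268.55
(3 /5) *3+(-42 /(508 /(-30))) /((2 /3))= 7011 /1270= 5.52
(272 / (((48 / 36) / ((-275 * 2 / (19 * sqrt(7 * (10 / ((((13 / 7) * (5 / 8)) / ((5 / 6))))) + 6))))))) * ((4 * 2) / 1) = -448800 * sqrt(85566) / 20843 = -6298.59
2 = 2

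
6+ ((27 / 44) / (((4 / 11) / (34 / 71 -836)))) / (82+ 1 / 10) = -11.17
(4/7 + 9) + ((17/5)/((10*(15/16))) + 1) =28702/2625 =10.93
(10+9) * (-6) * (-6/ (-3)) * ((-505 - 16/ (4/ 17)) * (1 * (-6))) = -783864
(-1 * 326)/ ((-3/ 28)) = 9128/ 3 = 3042.67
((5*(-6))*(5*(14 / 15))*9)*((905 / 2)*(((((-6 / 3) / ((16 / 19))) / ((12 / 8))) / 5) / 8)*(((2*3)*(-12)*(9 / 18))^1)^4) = 37906308720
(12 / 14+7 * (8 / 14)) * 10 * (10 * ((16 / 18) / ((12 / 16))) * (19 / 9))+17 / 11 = 22768117 / 18711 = 1216.83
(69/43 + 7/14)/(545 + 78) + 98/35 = 750997/267890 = 2.80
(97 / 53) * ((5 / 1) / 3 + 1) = 776 / 159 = 4.88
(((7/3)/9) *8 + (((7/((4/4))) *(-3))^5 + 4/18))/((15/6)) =-44108266/27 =-1633639.48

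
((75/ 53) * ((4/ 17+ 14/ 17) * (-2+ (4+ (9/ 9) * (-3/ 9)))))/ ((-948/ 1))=-0.00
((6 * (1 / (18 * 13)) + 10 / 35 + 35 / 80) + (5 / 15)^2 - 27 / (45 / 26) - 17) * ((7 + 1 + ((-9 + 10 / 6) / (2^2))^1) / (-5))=76945459 / 1965600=39.15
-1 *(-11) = 11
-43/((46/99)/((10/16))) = -21285/368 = -57.84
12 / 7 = 1.71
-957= -957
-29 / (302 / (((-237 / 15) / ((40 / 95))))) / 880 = 43529 / 10630400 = 0.00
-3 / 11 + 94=1031 / 11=93.73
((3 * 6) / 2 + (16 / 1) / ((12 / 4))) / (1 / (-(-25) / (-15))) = -215 / 9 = -23.89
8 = 8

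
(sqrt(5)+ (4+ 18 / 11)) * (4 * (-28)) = -6944 / 11-112 * sqrt(5) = -881.71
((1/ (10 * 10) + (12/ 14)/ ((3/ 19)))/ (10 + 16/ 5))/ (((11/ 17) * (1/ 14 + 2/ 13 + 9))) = 280449/ 4063180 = 0.07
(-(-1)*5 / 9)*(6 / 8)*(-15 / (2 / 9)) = -225 / 8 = -28.12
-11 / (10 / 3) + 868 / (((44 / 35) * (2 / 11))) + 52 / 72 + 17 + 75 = 349823 / 90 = 3886.92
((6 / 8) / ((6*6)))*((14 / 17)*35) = 245 / 408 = 0.60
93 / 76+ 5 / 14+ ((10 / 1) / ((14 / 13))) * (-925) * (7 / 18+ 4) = -180487681 / 4788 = -37695.84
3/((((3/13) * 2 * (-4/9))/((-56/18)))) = 45.50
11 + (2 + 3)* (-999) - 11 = -4995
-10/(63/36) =-40/7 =-5.71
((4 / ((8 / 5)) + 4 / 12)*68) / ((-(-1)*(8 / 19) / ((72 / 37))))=32946 / 37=890.43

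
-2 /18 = -1 /9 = -0.11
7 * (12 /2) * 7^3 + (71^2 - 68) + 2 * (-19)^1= 19341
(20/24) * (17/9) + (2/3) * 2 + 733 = 39739/54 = 735.91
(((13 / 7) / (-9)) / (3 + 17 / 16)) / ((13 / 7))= -16 / 585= -0.03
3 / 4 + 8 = 35 / 4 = 8.75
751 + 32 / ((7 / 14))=815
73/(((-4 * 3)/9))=-219/4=-54.75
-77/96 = -0.80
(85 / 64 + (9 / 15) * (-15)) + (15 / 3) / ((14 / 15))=-1037 / 448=-2.31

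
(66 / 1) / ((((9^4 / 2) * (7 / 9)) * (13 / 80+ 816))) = 3520 / 111063393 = 0.00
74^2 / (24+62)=2738 / 43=63.67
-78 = -78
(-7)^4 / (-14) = -343 / 2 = -171.50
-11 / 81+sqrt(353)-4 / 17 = -511 / 1377+sqrt(353) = 18.42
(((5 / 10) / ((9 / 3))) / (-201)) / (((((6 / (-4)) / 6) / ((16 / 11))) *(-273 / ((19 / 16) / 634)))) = -19 / 574026453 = -0.00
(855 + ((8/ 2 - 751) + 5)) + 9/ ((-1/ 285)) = -2452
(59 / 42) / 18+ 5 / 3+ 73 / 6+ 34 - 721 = -508855 / 756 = -673.09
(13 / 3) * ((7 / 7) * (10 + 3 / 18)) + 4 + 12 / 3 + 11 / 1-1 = 1117 / 18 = 62.06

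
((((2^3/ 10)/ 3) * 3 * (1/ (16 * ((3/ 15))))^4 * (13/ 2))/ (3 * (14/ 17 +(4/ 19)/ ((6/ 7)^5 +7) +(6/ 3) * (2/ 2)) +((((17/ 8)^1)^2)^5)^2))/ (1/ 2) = 4632546612736530841600000/ 164651660002453939705649309474003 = 0.00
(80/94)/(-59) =-40/2773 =-0.01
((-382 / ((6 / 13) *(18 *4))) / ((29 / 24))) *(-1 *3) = 2483 / 87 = 28.54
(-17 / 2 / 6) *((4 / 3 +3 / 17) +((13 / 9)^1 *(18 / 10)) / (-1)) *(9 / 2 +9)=417 / 20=20.85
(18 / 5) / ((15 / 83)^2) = 13778 / 125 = 110.22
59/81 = 0.73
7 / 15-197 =-2948 / 15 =-196.53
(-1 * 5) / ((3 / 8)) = -40 / 3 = -13.33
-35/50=-7/10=-0.70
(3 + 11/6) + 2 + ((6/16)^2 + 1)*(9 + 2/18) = 4961/288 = 17.23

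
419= 419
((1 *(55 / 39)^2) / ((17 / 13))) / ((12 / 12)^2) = 3025 / 1989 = 1.52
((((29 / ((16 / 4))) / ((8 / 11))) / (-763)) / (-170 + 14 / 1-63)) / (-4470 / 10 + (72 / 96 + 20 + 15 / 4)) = -319 / 2259151440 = -0.00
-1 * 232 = -232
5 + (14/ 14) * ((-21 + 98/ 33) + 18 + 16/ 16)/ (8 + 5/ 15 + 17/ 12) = 6563/ 1287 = 5.10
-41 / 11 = -3.73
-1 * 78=-78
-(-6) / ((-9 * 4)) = -1 / 6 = -0.17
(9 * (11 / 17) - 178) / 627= -2927 / 10659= -0.27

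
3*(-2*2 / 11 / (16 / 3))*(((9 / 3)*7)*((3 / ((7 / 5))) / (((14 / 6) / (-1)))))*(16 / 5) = 972 / 77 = 12.62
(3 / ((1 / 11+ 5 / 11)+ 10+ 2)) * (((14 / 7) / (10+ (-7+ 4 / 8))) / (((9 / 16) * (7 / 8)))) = 2816 / 10143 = 0.28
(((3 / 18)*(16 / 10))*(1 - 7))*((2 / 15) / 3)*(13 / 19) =-0.05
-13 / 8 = -1.62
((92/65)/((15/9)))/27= 92/2925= 0.03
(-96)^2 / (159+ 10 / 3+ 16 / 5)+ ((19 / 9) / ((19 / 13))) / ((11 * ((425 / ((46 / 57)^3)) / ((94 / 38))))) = 20466291304526968 / 367602970524075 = 55.67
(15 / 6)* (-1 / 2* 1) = -5 / 4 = -1.25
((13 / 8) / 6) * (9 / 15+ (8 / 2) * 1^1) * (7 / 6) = 1.45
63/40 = 1.58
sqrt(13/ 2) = sqrt(26)/ 2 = 2.55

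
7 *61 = 427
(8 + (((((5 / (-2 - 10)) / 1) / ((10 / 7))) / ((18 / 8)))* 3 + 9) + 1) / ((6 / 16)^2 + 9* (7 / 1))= 10144 / 36369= 0.28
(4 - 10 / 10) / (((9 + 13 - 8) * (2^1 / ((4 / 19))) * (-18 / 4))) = -2 / 399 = -0.01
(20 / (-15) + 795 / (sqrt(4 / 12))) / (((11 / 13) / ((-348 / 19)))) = 6032 / 209 - 3596580 * sqrt(3) / 209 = -29777.16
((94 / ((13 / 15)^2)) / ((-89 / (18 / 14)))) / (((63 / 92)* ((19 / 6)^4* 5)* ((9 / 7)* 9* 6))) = -1037760 / 13721107127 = -0.00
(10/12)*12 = 10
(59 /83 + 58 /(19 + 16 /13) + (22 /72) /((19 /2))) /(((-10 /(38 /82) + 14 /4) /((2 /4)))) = -0.10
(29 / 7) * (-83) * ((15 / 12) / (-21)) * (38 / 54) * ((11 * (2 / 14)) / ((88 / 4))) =228665 / 222264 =1.03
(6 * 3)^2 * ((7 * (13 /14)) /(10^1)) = 1053 /5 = 210.60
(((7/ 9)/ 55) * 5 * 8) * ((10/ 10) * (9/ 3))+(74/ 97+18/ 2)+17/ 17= 39884/ 3201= 12.46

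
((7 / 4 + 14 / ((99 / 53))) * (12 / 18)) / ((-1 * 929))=-3661 / 551826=-0.01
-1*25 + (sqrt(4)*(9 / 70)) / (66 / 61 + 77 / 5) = -879176 / 35189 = -24.98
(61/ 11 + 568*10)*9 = 562869/ 11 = 51169.91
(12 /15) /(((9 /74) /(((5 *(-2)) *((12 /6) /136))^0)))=296 /45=6.58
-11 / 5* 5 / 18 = -11 / 18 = -0.61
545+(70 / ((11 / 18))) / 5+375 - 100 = 842.91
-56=-56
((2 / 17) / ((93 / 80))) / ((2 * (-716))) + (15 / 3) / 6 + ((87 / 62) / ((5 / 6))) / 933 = 734965321 / 880126890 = 0.84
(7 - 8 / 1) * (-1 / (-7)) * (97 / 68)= -97 / 476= -0.20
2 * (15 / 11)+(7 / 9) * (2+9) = 1117 / 99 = 11.28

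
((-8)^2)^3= 262144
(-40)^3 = -64000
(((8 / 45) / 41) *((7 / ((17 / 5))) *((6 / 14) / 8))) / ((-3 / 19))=-19 / 6273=-0.00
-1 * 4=-4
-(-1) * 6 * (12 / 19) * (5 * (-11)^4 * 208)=1096318080 / 19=57700951.58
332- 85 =247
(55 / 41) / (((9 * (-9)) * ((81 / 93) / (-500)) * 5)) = 170500 / 89667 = 1.90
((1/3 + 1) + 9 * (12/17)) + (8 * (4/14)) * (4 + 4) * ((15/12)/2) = 6824/357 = 19.11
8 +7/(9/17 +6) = 1007/111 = 9.07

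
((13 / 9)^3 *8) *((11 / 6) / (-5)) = -96668 / 10935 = -8.84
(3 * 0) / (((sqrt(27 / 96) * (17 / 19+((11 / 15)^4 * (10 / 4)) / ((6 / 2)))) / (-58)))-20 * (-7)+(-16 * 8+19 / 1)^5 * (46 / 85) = -8326670674.75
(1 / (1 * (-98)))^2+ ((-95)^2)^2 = 782251802501 / 9604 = 81450625.00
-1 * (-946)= 946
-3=-3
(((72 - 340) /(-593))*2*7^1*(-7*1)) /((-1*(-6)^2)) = 6566 /5337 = 1.23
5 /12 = 0.42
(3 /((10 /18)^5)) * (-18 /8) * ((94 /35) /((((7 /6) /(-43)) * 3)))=3222126783 /765625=4208.49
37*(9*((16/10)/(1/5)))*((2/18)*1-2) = -5032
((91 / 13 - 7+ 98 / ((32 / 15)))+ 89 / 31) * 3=72627 / 496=146.43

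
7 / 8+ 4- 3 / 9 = 109 / 24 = 4.54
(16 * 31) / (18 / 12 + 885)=992 / 1773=0.56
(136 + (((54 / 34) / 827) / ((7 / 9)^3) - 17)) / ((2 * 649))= 26084813 / 284511983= 0.09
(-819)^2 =670761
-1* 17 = -17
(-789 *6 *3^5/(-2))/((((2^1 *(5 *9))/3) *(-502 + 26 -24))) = -38.35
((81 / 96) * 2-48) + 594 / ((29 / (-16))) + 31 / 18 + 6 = -366.31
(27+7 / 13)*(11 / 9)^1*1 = 3938 / 117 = 33.66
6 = 6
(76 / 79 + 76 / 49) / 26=0.10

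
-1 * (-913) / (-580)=-913 / 580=-1.57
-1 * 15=-15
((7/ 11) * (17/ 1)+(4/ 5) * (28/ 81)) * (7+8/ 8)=395416/ 4455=88.76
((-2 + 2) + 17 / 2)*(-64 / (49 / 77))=-5984 / 7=-854.86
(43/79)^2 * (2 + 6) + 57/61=1258049/380701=3.30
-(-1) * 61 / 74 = 61 / 74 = 0.82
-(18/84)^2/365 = -0.00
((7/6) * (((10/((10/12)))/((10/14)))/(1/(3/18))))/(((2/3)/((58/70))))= 203/50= 4.06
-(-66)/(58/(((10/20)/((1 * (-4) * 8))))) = -33/1856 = -0.02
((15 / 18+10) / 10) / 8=13 / 96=0.14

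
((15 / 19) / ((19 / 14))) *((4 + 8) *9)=22680 / 361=62.83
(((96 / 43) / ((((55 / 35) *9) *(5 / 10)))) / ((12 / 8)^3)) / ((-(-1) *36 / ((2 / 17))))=1792 / 5861889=0.00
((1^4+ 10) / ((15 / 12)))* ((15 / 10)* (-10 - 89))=-6534 / 5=-1306.80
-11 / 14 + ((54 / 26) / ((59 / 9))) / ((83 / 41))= -560789 / 891254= -0.63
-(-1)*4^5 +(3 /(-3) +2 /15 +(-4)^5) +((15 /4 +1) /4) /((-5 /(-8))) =31 /30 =1.03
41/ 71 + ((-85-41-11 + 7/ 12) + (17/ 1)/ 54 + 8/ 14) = -134.95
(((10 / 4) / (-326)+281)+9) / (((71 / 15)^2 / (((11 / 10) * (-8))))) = -93592125 / 821683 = -113.90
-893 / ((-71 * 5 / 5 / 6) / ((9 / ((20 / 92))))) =1109106 / 355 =3124.24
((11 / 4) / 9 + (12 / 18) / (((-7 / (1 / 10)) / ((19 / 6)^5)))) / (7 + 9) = -2226619 / 13063680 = -0.17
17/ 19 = 0.89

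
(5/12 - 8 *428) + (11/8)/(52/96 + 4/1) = -4477651/1308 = -3423.28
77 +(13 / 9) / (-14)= 9689 / 126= 76.90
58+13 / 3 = 62.33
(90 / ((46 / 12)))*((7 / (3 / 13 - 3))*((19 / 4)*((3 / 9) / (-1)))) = 8645 / 92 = 93.97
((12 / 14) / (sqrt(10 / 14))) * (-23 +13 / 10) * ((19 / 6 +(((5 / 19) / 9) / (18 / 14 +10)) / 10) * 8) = -10609936 * sqrt(35) / 112575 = -557.58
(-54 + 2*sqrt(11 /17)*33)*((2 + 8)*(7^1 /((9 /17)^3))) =-687820 /27 + 445060*sqrt(187) /243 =-429.12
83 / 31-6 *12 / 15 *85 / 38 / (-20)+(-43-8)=-47.79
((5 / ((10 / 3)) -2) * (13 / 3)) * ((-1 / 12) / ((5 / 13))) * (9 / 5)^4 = 123201 / 25000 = 4.93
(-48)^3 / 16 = -6912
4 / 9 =0.44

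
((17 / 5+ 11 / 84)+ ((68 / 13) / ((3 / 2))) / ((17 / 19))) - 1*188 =-985921 / 5460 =-180.57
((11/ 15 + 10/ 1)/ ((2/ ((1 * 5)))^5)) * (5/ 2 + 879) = 177401875/ 192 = 923968.10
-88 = -88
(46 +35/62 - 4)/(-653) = -2639/40486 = -0.07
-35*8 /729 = -280 /729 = -0.38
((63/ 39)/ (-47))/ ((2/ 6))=-0.10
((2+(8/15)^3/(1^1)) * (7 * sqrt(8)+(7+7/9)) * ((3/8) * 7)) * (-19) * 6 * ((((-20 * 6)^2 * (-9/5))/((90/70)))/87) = 1514446528/1305+1514446528 * sqrt(2)/725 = 4114634.48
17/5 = 3.40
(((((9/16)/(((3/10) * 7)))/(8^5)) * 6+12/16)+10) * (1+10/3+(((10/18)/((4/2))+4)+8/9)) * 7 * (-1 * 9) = -1686609423/262144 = -6433.90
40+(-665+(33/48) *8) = -619.50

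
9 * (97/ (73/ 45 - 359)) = -39285/ 16082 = -2.44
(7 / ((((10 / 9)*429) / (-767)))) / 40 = -1239 / 4400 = -0.28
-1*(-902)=902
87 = 87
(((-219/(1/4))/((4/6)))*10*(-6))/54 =1460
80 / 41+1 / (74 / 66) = 4313 / 1517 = 2.84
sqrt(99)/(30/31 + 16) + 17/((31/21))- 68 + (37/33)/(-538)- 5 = -33840271/550374 + 93*sqrt(11)/526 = -60.90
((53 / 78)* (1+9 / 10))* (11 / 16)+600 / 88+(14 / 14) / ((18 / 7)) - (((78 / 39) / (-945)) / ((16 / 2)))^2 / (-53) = 3506336706857 / 433167134400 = 8.09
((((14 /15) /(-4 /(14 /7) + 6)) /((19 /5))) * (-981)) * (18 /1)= -20601 /19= -1084.26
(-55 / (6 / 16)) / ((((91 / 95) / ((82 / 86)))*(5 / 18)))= -2056560 / 3913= -525.57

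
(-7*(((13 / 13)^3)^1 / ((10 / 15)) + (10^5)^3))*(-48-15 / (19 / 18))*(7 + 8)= 6532105263157904535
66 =66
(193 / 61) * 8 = 25.31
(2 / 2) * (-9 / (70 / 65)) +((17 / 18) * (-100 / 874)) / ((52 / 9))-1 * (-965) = 152168291 / 159068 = 956.62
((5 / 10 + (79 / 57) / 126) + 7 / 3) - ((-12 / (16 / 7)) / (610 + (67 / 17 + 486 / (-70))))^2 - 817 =-677968126939746607 / 832725352376064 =-814.16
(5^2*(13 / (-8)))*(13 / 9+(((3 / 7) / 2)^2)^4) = -6235227952525 / 106256812032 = -58.68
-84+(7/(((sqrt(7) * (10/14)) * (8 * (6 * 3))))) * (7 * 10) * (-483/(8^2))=-84- 7889 * sqrt(7)/1536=-97.59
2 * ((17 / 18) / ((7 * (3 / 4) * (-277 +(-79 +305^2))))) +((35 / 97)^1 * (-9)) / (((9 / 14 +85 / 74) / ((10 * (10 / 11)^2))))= -178614412332397 / 11922885652986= -14.98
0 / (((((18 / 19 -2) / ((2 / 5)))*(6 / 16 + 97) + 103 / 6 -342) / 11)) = 0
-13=-13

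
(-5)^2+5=30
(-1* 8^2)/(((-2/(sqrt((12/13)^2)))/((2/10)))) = 384/65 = 5.91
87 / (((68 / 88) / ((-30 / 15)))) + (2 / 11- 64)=-54042 / 187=-288.99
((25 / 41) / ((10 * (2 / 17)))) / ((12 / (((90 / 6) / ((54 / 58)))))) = 12325 / 17712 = 0.70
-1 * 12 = -12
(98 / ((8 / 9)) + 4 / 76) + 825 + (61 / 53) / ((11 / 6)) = 41469205 / 44308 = 935.93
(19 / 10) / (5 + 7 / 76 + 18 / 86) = 31046 / 86625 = 0.36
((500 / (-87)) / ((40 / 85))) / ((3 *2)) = -2.04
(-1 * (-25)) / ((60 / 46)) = 115 / 6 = 19.17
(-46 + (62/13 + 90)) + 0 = 634/13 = 48.77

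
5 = 5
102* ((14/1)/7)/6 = 34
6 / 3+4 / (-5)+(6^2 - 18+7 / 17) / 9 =2483 / 765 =3.25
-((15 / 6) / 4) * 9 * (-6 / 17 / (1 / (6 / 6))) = 135 / 68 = 1.99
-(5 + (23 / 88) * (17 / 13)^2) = -81007 / 14872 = -5.45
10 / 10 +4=5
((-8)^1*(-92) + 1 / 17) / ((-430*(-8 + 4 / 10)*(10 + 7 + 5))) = 291 / 28424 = 0.01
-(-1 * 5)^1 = 5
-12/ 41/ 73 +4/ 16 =2945/ 11972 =0.25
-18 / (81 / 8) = -1.78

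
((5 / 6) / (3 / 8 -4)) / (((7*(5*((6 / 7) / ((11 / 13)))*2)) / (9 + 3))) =-44 / 1131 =-0.04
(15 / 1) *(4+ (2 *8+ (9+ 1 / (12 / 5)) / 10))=2513 / 8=314.12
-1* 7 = -7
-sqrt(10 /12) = -sqrt(30) /6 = -0.91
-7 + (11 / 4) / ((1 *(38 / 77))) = -217 / 152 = -1.43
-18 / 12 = -3 / 2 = -1.50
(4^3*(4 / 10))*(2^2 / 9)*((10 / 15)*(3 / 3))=1024 / 135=7.59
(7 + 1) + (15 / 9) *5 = 49 / 3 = 16.33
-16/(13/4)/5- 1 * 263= -17159/65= -263.98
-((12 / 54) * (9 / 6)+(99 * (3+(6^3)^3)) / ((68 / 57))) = -170605366439 / 204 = -836300815.88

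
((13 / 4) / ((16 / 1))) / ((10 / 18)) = 117 / 320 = 0.37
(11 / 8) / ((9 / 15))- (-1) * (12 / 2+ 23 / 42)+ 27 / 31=9.71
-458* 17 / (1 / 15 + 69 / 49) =-2861355 / 542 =-5279.25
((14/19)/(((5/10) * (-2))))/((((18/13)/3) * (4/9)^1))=-273/76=-3.59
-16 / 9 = -1.78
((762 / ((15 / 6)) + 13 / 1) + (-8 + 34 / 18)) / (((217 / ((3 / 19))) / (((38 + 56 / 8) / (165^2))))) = 14026 / 37416225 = 0.00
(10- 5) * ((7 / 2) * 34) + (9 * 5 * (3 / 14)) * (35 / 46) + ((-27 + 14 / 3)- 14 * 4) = 144625 / 276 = 524.00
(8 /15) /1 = 8 /15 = 0.53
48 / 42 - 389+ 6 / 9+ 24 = -7627 / 21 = -363.19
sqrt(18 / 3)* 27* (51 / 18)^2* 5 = 4335* sqrt(6) / 4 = 2654.63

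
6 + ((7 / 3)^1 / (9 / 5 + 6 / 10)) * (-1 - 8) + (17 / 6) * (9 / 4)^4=35771 / 512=69.87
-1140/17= -67.06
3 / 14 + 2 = 31 / 14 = 2.21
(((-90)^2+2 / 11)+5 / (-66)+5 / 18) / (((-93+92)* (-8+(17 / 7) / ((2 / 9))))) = -11227132 / 4059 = -2765.98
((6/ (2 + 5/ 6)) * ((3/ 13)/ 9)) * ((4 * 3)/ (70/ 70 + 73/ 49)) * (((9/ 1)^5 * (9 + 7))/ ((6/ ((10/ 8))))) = 694416240/ 13481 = 51510.74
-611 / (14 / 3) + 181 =701 / 14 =50.07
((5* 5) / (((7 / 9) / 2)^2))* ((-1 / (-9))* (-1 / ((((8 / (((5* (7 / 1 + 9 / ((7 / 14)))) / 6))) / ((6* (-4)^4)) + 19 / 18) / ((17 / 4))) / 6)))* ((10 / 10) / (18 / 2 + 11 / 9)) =-1858950000 / 42836143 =-43.40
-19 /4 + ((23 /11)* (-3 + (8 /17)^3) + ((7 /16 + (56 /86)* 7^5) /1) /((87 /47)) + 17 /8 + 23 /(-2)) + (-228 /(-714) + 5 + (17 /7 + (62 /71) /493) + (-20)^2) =10128688131189203 /1607694510576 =6300.13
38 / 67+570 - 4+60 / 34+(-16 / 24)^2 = 5830526 / 10251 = 568.78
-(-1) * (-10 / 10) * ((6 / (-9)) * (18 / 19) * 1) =12 / 19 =0.63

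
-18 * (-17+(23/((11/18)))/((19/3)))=41598/209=199.03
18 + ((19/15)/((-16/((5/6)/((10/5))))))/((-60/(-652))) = 152423/8640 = 17.64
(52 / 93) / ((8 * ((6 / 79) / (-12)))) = -11.04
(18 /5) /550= 9 /1375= 0.01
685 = 685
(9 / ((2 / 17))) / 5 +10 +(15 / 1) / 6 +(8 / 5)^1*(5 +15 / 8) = 194 / 5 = 38.80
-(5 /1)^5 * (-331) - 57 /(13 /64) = 13443227 /13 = 1034094.38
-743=-743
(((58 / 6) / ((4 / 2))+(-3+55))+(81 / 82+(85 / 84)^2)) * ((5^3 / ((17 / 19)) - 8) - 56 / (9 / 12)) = 49521794941 / 14754096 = 3356.48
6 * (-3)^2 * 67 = 3618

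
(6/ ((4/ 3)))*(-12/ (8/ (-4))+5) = 99/ 2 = 49.50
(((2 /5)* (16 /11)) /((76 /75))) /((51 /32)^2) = 40960 /181203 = 0.23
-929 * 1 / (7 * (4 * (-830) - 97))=929 / 23919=0.04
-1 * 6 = -6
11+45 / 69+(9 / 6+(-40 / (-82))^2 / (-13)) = 13202665 / 1005238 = 13.13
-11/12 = -0.92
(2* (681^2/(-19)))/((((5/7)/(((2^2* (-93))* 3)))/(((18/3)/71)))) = 6445487.20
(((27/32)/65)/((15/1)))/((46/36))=81/119600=0.00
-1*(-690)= 690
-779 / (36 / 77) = -59983 / 36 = -1666.19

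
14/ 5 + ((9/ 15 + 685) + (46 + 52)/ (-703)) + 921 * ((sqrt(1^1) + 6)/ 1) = 25080441/ 3515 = 7135.26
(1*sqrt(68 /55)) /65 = 2*sqrt(935) /3575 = 0.02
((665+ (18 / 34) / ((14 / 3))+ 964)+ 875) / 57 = 595979 / 13566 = 43.93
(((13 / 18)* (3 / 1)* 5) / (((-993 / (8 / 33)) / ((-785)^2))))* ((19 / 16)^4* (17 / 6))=-88739299338625 / 9663971328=-9182.49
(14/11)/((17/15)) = 210/187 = 1.12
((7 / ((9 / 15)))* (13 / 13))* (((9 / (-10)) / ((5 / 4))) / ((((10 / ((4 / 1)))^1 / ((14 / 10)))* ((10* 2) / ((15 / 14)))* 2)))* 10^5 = -12600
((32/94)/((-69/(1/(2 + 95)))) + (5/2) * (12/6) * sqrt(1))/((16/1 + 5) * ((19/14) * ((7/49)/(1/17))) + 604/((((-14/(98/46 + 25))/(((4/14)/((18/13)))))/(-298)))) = 154138222/2220991594805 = 0.00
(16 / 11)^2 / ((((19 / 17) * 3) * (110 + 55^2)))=0.00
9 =9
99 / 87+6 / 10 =252 / 145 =1.74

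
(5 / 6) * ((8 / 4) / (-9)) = -0.19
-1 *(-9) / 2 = 9 / 2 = 4.50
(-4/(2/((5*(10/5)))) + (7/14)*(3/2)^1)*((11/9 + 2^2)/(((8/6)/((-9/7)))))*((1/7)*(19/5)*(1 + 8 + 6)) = 88407/112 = 789.35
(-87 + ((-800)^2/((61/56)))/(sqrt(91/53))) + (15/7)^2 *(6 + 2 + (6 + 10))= 1137/49 + 5120000 *sqrt(4823)/793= 448412.67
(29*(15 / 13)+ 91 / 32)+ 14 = 20927 / 416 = 50.31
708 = 708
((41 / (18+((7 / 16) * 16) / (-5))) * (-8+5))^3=-406.81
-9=-9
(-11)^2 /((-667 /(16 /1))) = -2.90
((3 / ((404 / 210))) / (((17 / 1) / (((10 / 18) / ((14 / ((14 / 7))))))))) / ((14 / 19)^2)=0.01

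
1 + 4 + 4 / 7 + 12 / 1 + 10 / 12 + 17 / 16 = 6541 / 336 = 19.47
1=1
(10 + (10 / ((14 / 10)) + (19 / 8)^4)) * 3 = 4211301 / 28672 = 146.88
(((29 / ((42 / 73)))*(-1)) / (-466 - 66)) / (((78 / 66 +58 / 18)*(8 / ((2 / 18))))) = 23287 / 77935872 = 0.00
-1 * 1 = -1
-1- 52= -53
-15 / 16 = -0.94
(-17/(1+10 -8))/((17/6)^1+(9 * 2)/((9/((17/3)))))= -2/5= -0.40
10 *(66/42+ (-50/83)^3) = 54146570/4002509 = 13.53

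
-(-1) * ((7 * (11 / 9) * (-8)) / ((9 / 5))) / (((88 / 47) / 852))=-467180 / 27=-17302.96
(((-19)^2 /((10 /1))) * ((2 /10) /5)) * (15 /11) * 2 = 1083 /275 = 3.94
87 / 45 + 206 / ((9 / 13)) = 13477 / 45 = 299.49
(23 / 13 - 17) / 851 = -198 / 11063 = -0.02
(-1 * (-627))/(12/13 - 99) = -2717/425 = -6.39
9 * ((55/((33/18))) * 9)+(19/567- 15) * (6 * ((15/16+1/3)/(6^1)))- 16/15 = 163970509/68040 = 2409.91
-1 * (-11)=11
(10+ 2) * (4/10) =24/5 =4.80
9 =9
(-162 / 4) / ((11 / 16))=-648 / 11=-58.91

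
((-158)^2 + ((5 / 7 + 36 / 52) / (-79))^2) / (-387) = -1290182499428 / 20000826027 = -64.51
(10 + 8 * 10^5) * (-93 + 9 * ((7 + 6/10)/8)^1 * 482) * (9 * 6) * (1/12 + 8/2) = 1421131443921/2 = 710565721960.50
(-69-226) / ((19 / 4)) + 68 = 112 / 19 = 5.89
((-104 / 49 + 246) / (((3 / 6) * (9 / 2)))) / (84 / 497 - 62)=-339380 / 193599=-1.75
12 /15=4 /5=0.80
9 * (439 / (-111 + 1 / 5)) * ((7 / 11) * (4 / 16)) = -138285 / 24376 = -5.67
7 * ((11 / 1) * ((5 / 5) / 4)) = 77 / 4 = 19.25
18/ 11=1.64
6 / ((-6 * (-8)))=1 / 8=0.12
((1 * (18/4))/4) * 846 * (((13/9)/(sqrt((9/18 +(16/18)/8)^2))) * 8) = 197964/11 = 17996.73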